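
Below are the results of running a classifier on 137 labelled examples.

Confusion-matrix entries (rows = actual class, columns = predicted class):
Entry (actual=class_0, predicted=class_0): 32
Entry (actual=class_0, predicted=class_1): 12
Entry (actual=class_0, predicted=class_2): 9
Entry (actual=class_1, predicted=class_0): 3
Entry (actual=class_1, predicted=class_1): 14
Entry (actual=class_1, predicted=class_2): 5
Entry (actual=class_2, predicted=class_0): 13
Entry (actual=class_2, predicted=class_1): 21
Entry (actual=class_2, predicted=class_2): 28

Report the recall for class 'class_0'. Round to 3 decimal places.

0.604

Take TP from the diagonal, FP from the rest of the 'class_0' prediction marginal, FN from the rest of the 'class_0' actual marginal.
recall = TP/(TP+FN).
class_0: TP=32, FN=12+9=21 → 32/53 = 0.6038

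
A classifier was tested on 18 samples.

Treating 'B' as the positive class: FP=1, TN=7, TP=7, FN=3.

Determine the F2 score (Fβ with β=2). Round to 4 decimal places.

Fβ = (1+β²)·TP / ((1+β²)·TP + β²·FN + FP), with β²=4
= 5·7 / (5·7 + 4·3 + 1) = 0.7292

0.7292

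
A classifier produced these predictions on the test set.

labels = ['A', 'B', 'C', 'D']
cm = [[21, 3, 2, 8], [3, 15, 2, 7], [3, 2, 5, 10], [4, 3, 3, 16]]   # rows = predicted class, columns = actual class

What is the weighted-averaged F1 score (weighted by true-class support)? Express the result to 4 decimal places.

Per-class F1 score (2·TP/(2·TP+FP+FN)):
  A: TP=21, FP=3+2+8=13, FN=3+3+4=10 → 42/65 = 0.64615
  B: TP=15, FP=3+2+7=12, FN=3+2+3=8 → 30/50 = 0.60000
  C: TP=5, FP=3+2+10=15, FN=2+2+3=7 → 10/32 = 0.31250
  D: TP=16, FP=4+3+3=10, FN=8+7+10=25 → 32/67 = 0.47761
Weighted-F1 score = Σ (supportᵢ/N)·F1 scoreᵢ with N=107: (31/107)·0.64615 + (23/107)·0.60000 + (12/107)·0.31250 + (41/107)·0.47761 = 0.5342

0.5342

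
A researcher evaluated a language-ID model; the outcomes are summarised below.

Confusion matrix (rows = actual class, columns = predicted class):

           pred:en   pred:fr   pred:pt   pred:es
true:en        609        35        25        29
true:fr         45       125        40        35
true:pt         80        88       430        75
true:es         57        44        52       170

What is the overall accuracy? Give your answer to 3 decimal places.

Accuracy = trace / total = (609+125+430+170=1334) / 1939 = 1334/1939 = 0.688

0.688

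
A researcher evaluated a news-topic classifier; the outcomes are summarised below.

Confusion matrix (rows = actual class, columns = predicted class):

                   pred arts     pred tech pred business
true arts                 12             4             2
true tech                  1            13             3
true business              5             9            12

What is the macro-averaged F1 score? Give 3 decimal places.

0.610

Per-class F1 score (2·TP/(2·TP+FP+FN)):
  arts: TP=12, FP=1+5=6, FN=4+2=6 → 24/36 = 0.6667
  tech: TP=13, FP=4+9=13, FN=1+3=4 → 26/43 = 0.6047
  business: TP=12, FP=2+3=5, FN=5+9=14 → 24/43 = 0.5581
Macro-F1 score = mean = (0.6667 + 0.6047 + 0.5581) / 3 = 0.610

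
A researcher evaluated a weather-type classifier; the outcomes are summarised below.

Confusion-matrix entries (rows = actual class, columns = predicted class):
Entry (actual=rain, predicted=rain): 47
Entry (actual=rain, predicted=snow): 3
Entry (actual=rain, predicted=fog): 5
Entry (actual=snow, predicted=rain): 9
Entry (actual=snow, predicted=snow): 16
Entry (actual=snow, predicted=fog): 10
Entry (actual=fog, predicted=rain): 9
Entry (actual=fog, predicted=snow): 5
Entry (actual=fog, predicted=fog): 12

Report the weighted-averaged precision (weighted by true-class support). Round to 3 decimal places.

Per-class precision (TP/(TP+FP)):
  rain: TP=47, FP=9+9=18 → 47/65 = 0.7231
  snow: TP=16, FP=3+5=8 → 16/24 = 0.6667
  fog: TP=12, FP=5+10=15 → 12/27 = 0.4444
Weighted-precision = Σ (supportᵢ/N)·precisionᵢ with N=116: (55/116)·0.7231 + (35/116)·0.6667 + (26/116)·0.4444 = 0.644

0.644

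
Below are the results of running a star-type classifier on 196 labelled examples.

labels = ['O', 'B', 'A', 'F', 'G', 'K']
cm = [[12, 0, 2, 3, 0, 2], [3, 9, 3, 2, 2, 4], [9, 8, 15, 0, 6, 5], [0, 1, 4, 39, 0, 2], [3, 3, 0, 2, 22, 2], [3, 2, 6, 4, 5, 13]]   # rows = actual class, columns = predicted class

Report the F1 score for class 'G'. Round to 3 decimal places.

0.657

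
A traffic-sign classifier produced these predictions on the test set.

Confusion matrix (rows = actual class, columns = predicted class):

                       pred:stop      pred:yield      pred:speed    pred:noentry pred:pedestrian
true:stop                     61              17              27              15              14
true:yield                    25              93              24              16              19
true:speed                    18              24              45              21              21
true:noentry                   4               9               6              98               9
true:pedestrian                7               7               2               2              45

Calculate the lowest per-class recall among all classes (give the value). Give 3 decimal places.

Per-class recall (TP/(TP+FN)):
  stop: TP=61, FN=17+27+15+14=73 → 61/134 = 0.4552
  yield: TP=93, FN=25+24+16+19=84 → 93/177 = 0.5254
  speed: TP=45, FN=18+24+21+21=84 → 45/129 = 0.3488
  noentry: TP=98, FN=4+9+6+9=28 → 98/126 = 0.7778
  pedestrian: TP=45, FN=7+7+2+2=18 → 45/63 = 0.7143
Lowest is class 'speed' with recall = 0.349.

0.349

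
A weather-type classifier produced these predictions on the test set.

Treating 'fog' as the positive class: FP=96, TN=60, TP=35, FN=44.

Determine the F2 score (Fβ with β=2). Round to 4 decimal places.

Fβ = (1+β²)·TP / ((1+β²)·TP + β²·FN + FP), with β²=4
= 5·35 / (5·35 + 4·44 + 96) = 0.3915

0.3915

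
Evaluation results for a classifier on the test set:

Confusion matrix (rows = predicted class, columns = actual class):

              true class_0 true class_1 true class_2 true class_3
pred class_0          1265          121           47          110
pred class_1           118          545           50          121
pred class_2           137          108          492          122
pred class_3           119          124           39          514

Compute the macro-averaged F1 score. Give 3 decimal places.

Per-class F1 score (2·TP/(2·TP+FP+FN)):
  class_0: TP=1265, FP=121+47+110=278, FN=118+137+119=374 → 2530/3182 = 0.7951
  class_1: TP=545, FP=118+50+121=289, FN=121+108+124=353 → 1090/1732 = 0.6293
  class_2: TP=492, FP=137+108+122=367, FN=47+50+39=136 → 984/1487 = 0.6617
  class_3: TP=514, FP=119+124+39=282, FN=110+121+122=353 → 1028/1663 = 0.6182
Macro-F1 score = mean = (0.7951 + 0.6293 + 0.6617 + 0.6182) / 4 = 0.676

0.676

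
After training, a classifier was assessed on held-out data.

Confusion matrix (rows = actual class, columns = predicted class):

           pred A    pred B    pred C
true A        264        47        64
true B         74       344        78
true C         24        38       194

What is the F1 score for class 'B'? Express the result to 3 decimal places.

0.744

F1 score = 2·TP/(2·TP+FP+FN).
B: TP=344, FP=47+38=85, FN=74+78=152 → 688/925 = 0.7438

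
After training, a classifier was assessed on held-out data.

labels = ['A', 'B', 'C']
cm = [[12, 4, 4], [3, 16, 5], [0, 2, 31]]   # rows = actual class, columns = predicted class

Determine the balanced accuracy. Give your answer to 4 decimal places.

Balanced accuracy = mean of per-class recall.
  A: recall = 12/20 = 0.60000
  B: recall = 16/24 = 0.66667
  C: recall = 31/33 = 0.93939
Mean = (0.60000 + 0.66667 + 0.93939) / 3 = 0.7354

0.7354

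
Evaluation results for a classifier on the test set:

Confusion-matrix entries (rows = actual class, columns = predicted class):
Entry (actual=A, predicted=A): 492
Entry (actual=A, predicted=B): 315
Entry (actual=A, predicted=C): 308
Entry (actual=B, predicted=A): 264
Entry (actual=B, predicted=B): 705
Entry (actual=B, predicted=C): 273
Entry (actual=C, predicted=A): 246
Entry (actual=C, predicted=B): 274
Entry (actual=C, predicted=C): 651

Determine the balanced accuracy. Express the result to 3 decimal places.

0.522

Balanced accuracy = mean of per-class recall.
  A: recall = 492/1115 = 0.4413
  B: recall = 705/1242 = 0.5676
  C: recall = 651/1171 = 0.5559
Mean = (0.4413 + 0.5676 + 0.5559) / 3 = 0.522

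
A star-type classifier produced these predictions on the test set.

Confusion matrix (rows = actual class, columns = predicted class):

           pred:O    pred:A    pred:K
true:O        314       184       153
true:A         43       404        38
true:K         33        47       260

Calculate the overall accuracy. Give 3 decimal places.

0.663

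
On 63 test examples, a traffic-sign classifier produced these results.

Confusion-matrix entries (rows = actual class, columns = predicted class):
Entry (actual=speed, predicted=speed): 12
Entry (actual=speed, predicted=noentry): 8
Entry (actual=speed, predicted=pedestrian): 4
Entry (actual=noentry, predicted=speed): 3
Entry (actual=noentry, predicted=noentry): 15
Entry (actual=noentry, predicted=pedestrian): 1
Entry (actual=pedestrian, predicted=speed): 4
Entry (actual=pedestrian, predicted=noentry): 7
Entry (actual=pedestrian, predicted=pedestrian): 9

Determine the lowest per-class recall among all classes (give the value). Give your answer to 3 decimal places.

0.450

Per-class recall (TP/(TP+FN)):
  speed: TP=12, FN=8+4=12 → 12/24 = 0.5000
  noentry: TP=15, FN=3+1=4 → 15/19 = 0.7895
  pedestrian: TP=9, FN=4+7=11 → 9/20 = 0.4500
Lowest is class 'pedestrian' with recall = 0.450.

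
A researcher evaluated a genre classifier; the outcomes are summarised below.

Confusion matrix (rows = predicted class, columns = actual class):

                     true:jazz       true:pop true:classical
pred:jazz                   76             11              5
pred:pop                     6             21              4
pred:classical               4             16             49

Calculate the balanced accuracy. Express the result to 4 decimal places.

0.7220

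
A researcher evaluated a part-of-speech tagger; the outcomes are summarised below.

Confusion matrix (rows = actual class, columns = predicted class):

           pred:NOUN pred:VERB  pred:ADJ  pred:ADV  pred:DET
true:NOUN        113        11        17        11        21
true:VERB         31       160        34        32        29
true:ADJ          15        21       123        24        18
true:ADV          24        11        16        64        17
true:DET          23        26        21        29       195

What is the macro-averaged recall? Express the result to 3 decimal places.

0.595

Per-class recall (TP/(TP+FN)):
  NOUN: TP=113, FN=11+17+11+21=60 → 113/173 = 0.6532
  VERB: TP=160, FN=31+34+32+29=126 → 160/286 = 0.5594
  ADJ: TP=123, FN=15+21+24+18=78 → 123/201 = 0.6119
  ADV: TP=64, FN=24+11+16+17=68 → 64/132 = 0.4848
  DET: TP=195, FN=23+26+21+29=99 → 195/294 = 0.6633
Macro-recall = mean = (0.6532 + 0.5594 + 0.6119 + 0.4848 + 0.6633) / 5 = 0.595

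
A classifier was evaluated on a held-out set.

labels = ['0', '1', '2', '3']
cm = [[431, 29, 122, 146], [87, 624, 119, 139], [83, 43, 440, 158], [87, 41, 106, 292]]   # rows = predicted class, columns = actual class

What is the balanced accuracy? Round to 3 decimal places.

Balanced accuracy = mean of per-class recall.
  0: recall = 431/688 = 0.6265
  1: recall = 624/737 = 0.8467
  2: recall = 440/787 = 0.5591
  3: recall = 292/735 = 0.3973
Mean = (0.6265 + 0.8467 + 0.5591 + 0.3973) / 4 = 0.607

0.607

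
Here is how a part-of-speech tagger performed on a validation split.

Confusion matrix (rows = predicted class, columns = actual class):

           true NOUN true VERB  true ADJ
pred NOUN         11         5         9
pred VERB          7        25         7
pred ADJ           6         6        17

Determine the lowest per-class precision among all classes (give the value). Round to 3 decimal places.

0.440

Per-class precision (TP/(TP+FP)):
  NOUN: TP=11, FP=5+9=14 → 11/25 = 0.4400
  VERB: TP=25, FP=7+7=14 → 25/39 = 0.6410
  ADJ: TP=17, FP=6+6=12 → 17/29 = 0.5862
Lowest is class 'NOUN' with precision = 0.440.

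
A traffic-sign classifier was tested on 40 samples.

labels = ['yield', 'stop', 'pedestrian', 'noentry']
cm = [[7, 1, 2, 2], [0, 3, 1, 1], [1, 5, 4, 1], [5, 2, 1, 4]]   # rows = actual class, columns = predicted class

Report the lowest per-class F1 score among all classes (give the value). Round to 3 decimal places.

0.375

Per-class F1 score (2·TP/(2·TP+FP+FN)):
  yield: TP=7, FP=0+1+5=6, FN=1+2+2=5 → 14/25 = 0.5600
  stop: TP=3, FP=1+5+2=8, FN=0+1+1=2 → 6/16 = 0.3750
  pedestrian: TP=4, FP=2+1+1=4, FN=1+5+1=7 → 8/19 = 0.4211
  noentry: TP=4, FP=2+1+1=4, FN=5+2+1=8 → 8/20 = 0.4000
Lowest is class 'stop' with F1 score = 0.375.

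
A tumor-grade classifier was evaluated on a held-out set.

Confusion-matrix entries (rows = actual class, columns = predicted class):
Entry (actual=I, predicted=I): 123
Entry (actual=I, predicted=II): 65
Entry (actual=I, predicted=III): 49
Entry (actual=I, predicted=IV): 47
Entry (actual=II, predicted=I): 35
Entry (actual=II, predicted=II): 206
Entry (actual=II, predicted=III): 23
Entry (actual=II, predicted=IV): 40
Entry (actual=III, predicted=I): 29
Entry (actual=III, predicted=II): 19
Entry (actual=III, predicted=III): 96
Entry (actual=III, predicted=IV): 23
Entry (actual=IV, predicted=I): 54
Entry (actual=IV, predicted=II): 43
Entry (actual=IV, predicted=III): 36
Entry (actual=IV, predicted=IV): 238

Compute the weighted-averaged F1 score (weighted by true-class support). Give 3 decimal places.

0.588

Per-class F1 score (2·TP/(2·TP+FP+FN)):
  I: TP=123, FP=35+29+54=118, FN=65+49+47=161 → 246/525 = 0.4686
  II: TP=206, FP=65+19+43=127, FN=35+23+40=98 → 412/637 = 0.6468
  III: TP=96, FP=49+23+36=108, FN=29+19+23=71 → 192/371 = 0.5175
  IV: TP=238, FP=47+40+23=110, FN=54+43+36=133 → 476/719 = 0.6620
Weighted-F1 score = Σ (supportᵢ/N)·F1 scoreᵢ with N=1126: (284/1126)·0.4686 + (304/1126)·0.6468 + (167/1126)·0.5175 + (371/1126)·0.6620 = 0.588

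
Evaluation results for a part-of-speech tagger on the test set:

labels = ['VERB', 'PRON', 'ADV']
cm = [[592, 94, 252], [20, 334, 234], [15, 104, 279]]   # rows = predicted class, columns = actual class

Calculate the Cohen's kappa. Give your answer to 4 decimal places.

Observed agreement pₒ = trace/N = 1205/1924 = 0.62630
Expected agreement pₑ = Σ (rowᵢ·colᵢ)/N² = (627·938 + 532·588 + 765·398)/1924² = 0.32563
κ = (pₒ − pₑ)/(1 − pₑ) = (0.62630 − 0.32563)/(1 − 0.32563) = 0.4459

0.4459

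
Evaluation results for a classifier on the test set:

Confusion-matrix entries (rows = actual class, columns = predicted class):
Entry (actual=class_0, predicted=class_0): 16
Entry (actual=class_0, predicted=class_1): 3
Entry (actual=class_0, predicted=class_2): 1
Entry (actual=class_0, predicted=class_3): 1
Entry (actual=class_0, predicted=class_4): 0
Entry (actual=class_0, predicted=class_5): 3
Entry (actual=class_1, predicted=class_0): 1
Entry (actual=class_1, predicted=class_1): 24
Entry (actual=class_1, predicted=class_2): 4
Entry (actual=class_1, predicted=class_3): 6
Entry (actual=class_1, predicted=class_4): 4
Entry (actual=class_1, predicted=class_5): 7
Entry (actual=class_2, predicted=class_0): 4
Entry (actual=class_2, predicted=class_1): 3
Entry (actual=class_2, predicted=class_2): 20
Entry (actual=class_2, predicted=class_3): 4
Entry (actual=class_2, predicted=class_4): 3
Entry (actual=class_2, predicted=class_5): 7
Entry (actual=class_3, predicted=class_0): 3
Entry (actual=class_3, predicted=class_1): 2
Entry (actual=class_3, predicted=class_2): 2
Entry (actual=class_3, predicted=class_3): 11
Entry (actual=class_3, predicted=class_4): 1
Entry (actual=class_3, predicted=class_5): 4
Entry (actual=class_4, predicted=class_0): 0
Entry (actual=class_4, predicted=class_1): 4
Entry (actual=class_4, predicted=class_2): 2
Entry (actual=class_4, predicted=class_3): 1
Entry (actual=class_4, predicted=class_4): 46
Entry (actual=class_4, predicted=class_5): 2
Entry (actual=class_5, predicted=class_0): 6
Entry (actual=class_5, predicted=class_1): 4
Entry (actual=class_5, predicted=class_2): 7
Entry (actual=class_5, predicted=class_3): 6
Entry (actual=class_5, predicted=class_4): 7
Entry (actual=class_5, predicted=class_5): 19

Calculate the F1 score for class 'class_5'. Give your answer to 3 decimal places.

0.418

Take TP from the diagonal, FP from the rest of the 'class_5' prediction marginal, FN from the rest of the 'class_5' actual marginal.
F1 score = 2·TP/(2·TP+FP+FN).
class_5: TP=19, FP=3+7+7+4+2=23, FN=6+4+7+6+7=30 → 38/91 = 0.4176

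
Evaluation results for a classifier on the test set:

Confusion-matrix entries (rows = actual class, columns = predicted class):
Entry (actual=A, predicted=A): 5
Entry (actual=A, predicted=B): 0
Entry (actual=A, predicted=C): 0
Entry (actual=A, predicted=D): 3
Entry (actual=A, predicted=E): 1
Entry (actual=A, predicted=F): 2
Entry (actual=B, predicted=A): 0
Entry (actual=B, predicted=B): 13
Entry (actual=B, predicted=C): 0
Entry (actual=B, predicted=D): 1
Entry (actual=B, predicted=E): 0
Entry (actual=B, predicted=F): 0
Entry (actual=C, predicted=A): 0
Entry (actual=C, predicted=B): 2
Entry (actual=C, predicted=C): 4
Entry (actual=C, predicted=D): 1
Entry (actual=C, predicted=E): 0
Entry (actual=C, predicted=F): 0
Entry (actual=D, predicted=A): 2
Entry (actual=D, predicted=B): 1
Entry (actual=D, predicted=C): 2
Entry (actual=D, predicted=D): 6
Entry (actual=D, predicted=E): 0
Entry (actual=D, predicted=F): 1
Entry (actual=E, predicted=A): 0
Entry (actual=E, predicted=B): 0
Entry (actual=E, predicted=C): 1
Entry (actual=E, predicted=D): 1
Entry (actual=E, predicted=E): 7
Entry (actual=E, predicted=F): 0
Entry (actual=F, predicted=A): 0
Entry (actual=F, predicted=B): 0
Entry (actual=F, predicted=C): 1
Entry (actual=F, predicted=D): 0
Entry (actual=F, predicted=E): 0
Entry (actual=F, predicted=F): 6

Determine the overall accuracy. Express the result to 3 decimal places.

Accuracy = trace / total = (5+13+4+6+7+6=41) / 60 = 41/60 = 0.683

0.683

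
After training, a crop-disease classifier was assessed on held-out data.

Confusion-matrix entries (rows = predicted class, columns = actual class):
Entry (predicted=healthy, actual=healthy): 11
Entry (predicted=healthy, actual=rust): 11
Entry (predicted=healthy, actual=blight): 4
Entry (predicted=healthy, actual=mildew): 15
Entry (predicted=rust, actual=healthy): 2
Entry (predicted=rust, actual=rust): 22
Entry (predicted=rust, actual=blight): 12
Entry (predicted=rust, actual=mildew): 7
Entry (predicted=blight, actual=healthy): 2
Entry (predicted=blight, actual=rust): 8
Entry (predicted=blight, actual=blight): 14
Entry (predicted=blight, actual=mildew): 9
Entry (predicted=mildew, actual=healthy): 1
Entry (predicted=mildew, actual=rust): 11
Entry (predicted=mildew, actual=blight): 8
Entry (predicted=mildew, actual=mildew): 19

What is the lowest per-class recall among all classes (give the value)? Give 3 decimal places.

0.368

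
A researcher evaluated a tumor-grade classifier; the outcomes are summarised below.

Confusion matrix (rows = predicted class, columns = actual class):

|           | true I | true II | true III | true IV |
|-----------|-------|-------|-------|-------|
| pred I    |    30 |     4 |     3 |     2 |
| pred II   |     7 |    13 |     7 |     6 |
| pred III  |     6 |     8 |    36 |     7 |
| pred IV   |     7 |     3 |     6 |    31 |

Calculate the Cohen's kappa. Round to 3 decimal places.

Observed agreement pₒ = trace/N = 110/176 = 0.6250
Expected agreement pₑ = Σ (rowᵢ·colᵢ)/N² = (50·39 + 28·33 + 52·57 + 46·47)/176² = 0.2583
κ = (pₒ − pₑ)/(1 − pₑ) = (0.6250 − 0.2583)/(1 − 0.2583) = 0.494

0.494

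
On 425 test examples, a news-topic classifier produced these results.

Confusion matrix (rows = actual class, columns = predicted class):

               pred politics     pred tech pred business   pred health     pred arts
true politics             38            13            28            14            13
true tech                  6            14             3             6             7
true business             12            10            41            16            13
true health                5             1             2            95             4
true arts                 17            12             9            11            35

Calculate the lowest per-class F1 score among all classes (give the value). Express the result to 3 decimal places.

Per-class F1 score (2·TP/(2·TP+FP+FN)):
  politics: TP=38, FP=6+12+5+17=40, FN=13+28+14+13=68 → 76/184 = 0.4130
  tech: TP=14, FP=13+10+1+12=36, FN=6+3+6+7=22 → 28/86 = 0.3256
  business: TP=41, FP=28+3+2+9=42, FN=12+10+16+13=51 → 82/175 = 0.4686
  health: TP=95, FP=14+6+16+11=47, FN=5+1+2+4=12 → 190/249 = 0.7631
  arts: TP=35, FP=13+7+13+4=37, FN=17+12+9+11=49 → 70/156 = 0.4487
Lowest is class 'tech' with F1 score = 0.326.

0.326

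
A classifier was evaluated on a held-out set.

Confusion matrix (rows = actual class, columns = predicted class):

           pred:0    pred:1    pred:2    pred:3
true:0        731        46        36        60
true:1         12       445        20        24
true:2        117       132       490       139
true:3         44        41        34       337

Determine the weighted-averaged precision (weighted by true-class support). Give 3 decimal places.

0.760

Per-class precision (TP/(TP+FP)):
  0: TP=731, FP=12+117+44=173 → 731/904 = 0.8086
  1: TP=445, FP=46+132+41=219 → 445/664 = 0.6702
  2: TP=490, FP=36+20+34=90 → 490/580 = 0.8448
  3: TP=337, FP=60+24+139=223 → 337/560 = 0.6018
Weighted-precision = Σ (supportᵢ/N)·precisionᵢ with N=2708: (873/2708)·0.8086 + (501/2708)·0.6702 + (878/2708)·0.8448 + (456/2708)·0.6018 = 0.760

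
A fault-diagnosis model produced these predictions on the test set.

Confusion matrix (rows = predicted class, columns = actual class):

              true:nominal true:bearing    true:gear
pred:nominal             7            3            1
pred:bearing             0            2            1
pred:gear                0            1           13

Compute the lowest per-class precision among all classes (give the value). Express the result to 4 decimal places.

0.6364

Per-class precision (TP/(TP+FP)):
  nominal: TP=7, FP=3+1=4 → 7/11 = 0.63636
  bearing: TP=2, FP=0+1=1 → 2/3 = 0.66667
  gear: TP=13, FP=0+1=1 → 13/14 = 0.92857
Lowest is class 'nominal' with precision = 0.6364.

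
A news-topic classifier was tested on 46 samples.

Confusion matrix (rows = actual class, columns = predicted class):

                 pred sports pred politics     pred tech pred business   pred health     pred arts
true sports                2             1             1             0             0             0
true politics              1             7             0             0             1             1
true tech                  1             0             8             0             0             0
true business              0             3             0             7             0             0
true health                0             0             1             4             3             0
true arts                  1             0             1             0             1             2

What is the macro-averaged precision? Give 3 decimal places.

0.611

Per-class precision (TP/(TP+FP)):
  sports: TP=2, FP=1+1+0+0+1=3 → 2/5 = 0.4000
  politics: TP=7, FP=1+0+3+0+0=4 → 7/11 = 0.6364
  tech: TP=8, FP=1+0+0+1+1=3 → 8/11 = 0.7273
  business: TP=7, FP=0+0+0+4+0=4 → 7/11 = 0.6364
  health: TP=3, FP=0+1+0+0+1=2 → 3/5 = 0.6000
  arts: TP=2, FP=0+1+0+0+0=1 → 2/3 = 0.6667
Macro-precision = mean = (0.4000 + 0.6364 + 0.7273 + 0.6364 + 0.6000 + 0.6667) / 6 = 0.611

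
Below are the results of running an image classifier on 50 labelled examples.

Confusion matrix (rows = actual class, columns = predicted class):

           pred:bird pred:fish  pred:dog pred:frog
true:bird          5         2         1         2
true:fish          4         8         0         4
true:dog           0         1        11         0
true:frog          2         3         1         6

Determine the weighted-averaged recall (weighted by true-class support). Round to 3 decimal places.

0.600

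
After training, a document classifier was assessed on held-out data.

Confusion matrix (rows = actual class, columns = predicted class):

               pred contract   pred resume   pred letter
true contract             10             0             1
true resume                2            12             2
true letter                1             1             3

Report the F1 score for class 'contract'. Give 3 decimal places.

0.833

Treat 'contract' as positive and all other classes as negative.
F1 score = 2·TP/(2·TP+FP+FN).
contract: TP=10, FP=2+1=3, FN=0+1=1 → 20/24 = 0.8333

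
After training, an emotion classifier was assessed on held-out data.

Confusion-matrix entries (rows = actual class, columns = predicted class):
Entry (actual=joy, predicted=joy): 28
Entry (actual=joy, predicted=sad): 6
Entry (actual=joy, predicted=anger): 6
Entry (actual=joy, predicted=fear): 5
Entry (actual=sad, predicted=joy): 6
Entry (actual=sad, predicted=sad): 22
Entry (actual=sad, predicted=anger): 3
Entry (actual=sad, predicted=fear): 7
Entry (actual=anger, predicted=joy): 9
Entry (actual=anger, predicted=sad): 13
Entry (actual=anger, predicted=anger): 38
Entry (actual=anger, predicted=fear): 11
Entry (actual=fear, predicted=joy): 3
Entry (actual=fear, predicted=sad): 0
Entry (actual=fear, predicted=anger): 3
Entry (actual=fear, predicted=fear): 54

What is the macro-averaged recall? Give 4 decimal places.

Per-class recall (TP/(TP+FN)):
  joy: TP=28, FN=6+6+5=17 → 28/45 = 0.62222
  sad: TP=22, FN=6+3+7=16 → 22/38 = 0.57895
  anger: TP=38, FN=9+13+11=33 → 38/71 = 0.53521
  fear: TP=54, FN=3+0+3=6 → 54/60 = 0.90000
Macro-recall = mean = (0.62222 + 0.57895 + 0.53521 + 0.90000) / 4 = 0.6591

0.6591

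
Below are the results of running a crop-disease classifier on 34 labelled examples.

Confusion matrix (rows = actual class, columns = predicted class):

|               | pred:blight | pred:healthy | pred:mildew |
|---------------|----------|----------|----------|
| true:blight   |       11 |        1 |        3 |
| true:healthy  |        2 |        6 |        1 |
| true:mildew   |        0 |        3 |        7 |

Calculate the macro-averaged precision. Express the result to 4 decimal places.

Per-class precision (TP/(TP+FP)):
  blight: TP=11, FP=2+0=2 → 11/13 = 0.84615
  healthy: TP=6, FP=1+3=4 → 6/10 = 0.60000
  mildew: TP=7, FP=3+1=4 → 7/11 = 0.63636
Macro-precision = mean = (0.84615 + 0.60000 + 0.63636) / 3 = 0.6942

0.6942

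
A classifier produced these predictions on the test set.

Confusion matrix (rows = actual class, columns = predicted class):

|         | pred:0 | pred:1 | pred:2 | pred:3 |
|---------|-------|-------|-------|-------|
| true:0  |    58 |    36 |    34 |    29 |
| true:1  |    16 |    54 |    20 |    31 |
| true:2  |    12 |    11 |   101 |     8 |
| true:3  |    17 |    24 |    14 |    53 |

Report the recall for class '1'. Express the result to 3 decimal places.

0.446

Take TP from the diagonal, FP from the rest of the '1' prediction marginal, FN from the rest of the '1' actual marginal.
recall = TP/(TP+FN).
1: TP=54, FN=16+20+31=67 → 54/121 = 0.4463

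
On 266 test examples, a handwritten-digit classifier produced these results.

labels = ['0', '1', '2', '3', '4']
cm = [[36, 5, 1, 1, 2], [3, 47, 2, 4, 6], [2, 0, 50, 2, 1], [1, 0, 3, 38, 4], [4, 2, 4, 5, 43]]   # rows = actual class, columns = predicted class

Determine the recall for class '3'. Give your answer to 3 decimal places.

recall = TP/(TP+FN).
3: TP=38, FN=1+0+3+4=8 → 38/46 = 0.8261

0.826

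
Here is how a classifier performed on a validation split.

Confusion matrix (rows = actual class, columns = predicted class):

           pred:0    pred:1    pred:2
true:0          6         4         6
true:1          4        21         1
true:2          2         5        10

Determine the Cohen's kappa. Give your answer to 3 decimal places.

Observed agreement pₒ = trace/N = 37/59 = 0.6271
Expected agreement pₑ = Σ (rowᵢ·colᵢ)/N² = (16·12 + 26·30 + 17·17)/59² = 0.3623
κ = (pₒ − pₑ)/(1 − pₑ) = (0.6271 − 0.3623)/(1 − 0.3623) = 0.415

0.415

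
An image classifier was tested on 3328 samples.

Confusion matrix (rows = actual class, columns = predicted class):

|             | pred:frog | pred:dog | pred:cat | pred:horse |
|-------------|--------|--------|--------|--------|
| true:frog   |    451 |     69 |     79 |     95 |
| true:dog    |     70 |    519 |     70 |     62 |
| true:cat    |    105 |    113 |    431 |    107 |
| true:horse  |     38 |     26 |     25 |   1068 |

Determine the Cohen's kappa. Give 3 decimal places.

Observed agreement pₒ = trace/N = 2469/3328 = 0.7419
Expected agreement pₑ = Σ (rowᵢ·colᵢ)/N² = (694·664 + 721·727 + 756·605 + 1157·1332)/3328² = 0.2694
κ = (pₒ − pₑ)/(1 − pₑ) = (0.7419 − 0.2694)/(1 − 0.2694) = 0.647

0.647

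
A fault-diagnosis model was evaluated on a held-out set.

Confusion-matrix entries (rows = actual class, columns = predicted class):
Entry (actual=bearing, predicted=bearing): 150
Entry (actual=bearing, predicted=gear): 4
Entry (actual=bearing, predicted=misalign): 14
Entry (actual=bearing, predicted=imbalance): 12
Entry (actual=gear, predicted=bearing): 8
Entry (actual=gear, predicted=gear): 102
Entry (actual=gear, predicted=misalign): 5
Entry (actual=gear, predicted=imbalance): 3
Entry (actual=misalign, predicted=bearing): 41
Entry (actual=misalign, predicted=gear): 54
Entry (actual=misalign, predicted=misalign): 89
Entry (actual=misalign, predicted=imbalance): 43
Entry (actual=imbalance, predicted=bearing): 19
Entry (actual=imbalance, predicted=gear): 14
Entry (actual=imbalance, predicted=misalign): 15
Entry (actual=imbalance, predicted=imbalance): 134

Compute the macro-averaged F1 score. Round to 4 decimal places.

0.6694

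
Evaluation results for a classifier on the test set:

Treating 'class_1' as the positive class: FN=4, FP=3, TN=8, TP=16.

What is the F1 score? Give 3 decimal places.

Precision = TP/(TP+FP) = 16/19 = 0.8421
Recall = TP/(TP+FN) = 16/20 = 0.8000
F1 = 2·TP/(2·TP+FP+FN) = 32/39 = 0.821

0.821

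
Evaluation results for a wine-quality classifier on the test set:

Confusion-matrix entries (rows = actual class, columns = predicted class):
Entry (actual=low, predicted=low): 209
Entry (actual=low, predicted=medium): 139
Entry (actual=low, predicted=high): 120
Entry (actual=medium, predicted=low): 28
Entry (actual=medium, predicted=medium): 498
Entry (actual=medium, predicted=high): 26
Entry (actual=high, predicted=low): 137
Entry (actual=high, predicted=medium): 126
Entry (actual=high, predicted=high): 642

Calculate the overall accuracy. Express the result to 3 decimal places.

0.701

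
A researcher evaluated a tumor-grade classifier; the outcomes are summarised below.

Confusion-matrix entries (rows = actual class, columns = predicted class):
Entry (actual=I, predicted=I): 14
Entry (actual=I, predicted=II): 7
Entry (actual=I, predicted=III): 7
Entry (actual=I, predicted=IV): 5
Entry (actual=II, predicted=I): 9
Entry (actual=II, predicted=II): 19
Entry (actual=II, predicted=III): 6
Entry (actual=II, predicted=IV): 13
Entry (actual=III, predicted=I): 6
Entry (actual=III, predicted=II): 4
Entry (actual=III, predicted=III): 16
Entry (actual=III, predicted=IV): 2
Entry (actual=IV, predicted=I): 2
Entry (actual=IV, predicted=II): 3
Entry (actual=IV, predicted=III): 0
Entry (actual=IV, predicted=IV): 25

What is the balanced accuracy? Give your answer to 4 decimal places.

Balanced accuracy = mean of per-class recall.
  I: recall = 14/33 = 0.42424
  II: recall = 19/47 = 0.40426
  III: recall = 16/28 = 0.57143
  IV: recall = 25/30 = 0.83333
Mean = (0.42424 + 0.40426 + 0.57143 + 0.83333) / 4 = 0.5583

0.5583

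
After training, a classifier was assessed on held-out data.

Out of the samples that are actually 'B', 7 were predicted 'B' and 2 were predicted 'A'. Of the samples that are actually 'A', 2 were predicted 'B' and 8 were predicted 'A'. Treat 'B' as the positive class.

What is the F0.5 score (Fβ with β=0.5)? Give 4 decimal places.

0.7778

Fβ = (1+β²)·TP / ((1+β²)·TP + β²·FN + FP), with β²=1/4
= 1.25·7 / (1.25·7 + 0.25·2 + 2) = 0.7778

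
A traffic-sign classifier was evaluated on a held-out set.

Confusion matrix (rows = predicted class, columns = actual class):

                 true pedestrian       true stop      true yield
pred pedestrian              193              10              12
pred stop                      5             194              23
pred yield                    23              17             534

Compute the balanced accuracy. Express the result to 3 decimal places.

0.897

Balanced accuracy = mean of per-class recall.
  pedestrian: recall = 193/221 = 0.8733
  stop: recall = 194/221 = 0.8778
  yield: recall = 534/569 = 0.9385
Mean = (0.8733 + 0.8778 + 0.9385) / 3 = 0.897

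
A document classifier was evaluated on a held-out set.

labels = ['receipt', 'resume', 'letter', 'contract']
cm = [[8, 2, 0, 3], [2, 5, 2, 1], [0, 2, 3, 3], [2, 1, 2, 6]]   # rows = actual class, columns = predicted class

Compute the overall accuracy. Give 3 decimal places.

0.524

Accuracy = trace / total = (8+5+3+6=22) / 42 = 22/42 = 0.524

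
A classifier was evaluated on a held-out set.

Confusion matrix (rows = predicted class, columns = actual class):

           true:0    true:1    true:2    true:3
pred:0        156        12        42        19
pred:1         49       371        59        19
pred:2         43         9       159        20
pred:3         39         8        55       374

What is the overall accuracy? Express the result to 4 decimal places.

0.7392

Accuracy = trace / total = (156+371+159+374=1060) / 1434 = 1060/1434 = 0.7392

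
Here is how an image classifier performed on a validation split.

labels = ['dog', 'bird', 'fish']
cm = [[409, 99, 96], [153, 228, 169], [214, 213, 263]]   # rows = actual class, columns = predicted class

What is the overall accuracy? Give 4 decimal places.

Accuracy = trace / total = (409+228+263=900) / 1844 = 900/1844 = 0.4881

0.4881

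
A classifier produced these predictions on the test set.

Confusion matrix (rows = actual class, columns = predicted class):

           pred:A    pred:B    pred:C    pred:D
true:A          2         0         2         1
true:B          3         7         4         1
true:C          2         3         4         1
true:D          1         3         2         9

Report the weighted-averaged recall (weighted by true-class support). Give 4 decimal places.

Per-class recall (TP/(TP+FN)):
  A: TP=2, FN=0+2+1=3 → 2/5 = 0.40000
  B: TP=7, FN=3+4+1=8 → 7/15 = 0.46667
  C: TP=4, FN=2+3+1=6 → 4/10 = 0.40000
  D: TP=9, FN=1+3+2=6 → 9/15 = 0.60000
Weighted-recall = Σ (supportᵢ/N)·recallᵢ with N=45: (5/45)·0.40000 + (15/45)·0.46667 + (10/45)·0.40000 + (15/45)·0.60000 = 0.4889

0.4889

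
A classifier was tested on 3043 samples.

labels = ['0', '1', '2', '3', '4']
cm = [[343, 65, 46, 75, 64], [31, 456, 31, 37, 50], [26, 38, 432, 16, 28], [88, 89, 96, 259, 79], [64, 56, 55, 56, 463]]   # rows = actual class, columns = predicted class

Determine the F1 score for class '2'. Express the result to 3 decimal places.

One-vs-rest for '2': TP = diagonal; FP = other classes predicted '2'; FN = '2' predicted as other.
F1 score = 2·TP/(2·TP+FP+FN).
2: TP=432, FP=46+31+96+55=228, FN=26+38+16+28=108 → 864/1200 = 0.7200

0.720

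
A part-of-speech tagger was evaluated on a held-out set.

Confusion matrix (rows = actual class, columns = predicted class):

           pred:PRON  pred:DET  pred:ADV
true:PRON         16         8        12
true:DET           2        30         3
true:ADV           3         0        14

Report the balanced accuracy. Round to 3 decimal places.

0.708

Balanced accuracy = mean of per-class recall.
  PRON: recall = 16/36 = 0.4444
  DET: recall = 30/35 = 0.8571
  ADV: recall = 14/17 = 0.8235
Mean = (0.4444 + 0.8571 + 0.8235) / 3 = 0.708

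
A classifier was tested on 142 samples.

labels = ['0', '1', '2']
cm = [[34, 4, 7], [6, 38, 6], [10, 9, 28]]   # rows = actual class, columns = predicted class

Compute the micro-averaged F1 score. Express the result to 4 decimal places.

0.7042

Micro-averaging pools counts across classes: ΣTP=100, ΣFP=42, ΣFN=42.
Micro-F1 score = 2·TP/(2·TP+FP+FN) on pooled counts = 0.7042 (equals overall accuracy in single-label multiclass).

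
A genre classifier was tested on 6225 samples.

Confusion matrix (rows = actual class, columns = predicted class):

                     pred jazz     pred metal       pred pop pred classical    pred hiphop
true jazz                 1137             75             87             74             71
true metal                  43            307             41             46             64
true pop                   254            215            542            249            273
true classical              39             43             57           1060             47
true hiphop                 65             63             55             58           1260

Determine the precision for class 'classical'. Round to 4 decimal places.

0.7128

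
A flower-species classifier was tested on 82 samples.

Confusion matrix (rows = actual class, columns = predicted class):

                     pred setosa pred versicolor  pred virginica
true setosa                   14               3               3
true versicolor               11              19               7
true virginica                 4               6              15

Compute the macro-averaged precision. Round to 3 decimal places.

0.587

Per-class precision (TP/(TP+FP)):
  setosa: TP=14, FP=11+4=15 → 14/29 = 0.4828
  versicolor: TP=19, FP=3+6=9 → 19/28 = 0.6786
  virginica: TP=15, FP=3+7=10 → 15/25 = 0.6000
Macro-precision = mean = (0.4828 + 0.6786 + 0.6000) / 3 = 0.587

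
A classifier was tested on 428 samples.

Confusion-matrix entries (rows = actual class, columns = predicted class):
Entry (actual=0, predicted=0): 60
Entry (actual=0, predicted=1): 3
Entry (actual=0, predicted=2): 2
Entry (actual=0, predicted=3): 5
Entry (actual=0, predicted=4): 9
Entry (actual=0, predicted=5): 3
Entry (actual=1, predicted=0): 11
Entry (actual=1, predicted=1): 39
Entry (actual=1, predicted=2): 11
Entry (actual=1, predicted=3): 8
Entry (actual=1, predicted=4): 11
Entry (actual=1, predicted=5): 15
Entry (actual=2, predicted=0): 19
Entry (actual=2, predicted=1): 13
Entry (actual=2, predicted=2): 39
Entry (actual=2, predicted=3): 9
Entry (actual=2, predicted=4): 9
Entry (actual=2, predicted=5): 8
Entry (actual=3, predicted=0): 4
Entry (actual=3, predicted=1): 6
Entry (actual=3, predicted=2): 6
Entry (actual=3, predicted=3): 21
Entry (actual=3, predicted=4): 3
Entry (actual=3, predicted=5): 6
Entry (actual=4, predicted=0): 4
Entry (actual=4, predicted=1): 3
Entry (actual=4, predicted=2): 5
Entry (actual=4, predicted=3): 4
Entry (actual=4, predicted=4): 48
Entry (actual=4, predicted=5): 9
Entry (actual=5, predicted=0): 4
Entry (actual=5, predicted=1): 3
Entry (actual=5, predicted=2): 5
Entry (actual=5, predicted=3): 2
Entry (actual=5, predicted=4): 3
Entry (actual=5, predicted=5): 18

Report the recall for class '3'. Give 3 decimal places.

Treat '3' as positive and all other classes as negative.
recall = TP/(TP+FN).
3: TP=21, FN=4+6+6+3+6=25 → 21/46 = 0.4565

0.457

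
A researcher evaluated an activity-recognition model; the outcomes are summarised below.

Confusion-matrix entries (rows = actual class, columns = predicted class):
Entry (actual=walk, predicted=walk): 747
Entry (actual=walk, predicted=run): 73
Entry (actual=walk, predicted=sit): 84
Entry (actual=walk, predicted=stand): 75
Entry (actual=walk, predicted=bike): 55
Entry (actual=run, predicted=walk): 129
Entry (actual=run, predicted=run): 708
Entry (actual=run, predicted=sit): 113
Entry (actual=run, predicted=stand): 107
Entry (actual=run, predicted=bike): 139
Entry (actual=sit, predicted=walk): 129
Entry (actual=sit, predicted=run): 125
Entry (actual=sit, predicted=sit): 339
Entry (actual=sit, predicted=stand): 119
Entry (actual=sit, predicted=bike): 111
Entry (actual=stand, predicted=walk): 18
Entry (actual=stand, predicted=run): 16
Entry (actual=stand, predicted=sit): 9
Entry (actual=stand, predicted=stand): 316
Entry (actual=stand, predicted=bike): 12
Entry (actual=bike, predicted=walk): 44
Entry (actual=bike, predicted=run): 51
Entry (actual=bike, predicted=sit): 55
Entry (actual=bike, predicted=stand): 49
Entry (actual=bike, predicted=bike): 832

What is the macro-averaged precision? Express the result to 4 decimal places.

0.6383

Per-class precision (TP/(TP+FP)):
  walk: TP=747, FP=129+129+18+44=320 → 747/1067 = 0.70009
  run: TP=708, FP=73+125+16+51=265 → 708/973 = 0.72765
  sit: TP=339, FP=84+113+9+55=261 → 339/600 = 0.56500
  stand: TP=316, FP=75+107+119+49=350 → 316/666 = 0.47447
  bike: TP=832, FP=55+139+111+12=317 → 832/1149 = 0.72411
Macro-precision = mean = (0.70009 + 0.72765 + 0.56500 + 0.47447 + 0.72411) / 5 = 0.6383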